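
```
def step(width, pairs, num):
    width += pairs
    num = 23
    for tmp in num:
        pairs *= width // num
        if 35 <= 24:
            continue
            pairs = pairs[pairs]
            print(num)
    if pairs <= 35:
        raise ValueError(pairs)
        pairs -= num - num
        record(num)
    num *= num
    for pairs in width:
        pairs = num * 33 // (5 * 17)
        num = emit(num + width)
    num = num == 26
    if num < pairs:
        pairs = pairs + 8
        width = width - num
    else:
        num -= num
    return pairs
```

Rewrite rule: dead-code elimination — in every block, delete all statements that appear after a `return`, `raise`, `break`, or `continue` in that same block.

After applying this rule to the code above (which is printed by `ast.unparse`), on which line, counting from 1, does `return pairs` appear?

20

Transformed code:
def step(width, pairs, num):
    width += pairs
    num = 23
    for tmp in num:
        pairs *= width // num
        if 35 <= 24:
            continue
    if pairs <= 35:
        raise ValueError(pairs)
    num *= num
    for pairs in width:
        pairs = num * 33 // (5 * 17)
        num = emit(num + width)
    num = num == 26
    if num < pairs:
        pairs = pairs + 8
        width = width - num
    else:
        num -= num
    return pairs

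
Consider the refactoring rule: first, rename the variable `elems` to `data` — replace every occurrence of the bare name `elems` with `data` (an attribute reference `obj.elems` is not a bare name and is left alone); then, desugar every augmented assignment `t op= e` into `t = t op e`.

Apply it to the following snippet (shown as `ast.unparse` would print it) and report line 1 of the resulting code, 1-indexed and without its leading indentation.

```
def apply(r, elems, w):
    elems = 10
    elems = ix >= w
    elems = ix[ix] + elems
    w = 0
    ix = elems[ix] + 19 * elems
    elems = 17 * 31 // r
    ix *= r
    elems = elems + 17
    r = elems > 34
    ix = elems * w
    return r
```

Transformed code:
def apply(r, data, w):
    data = 10
    data = ix >= w
    data = ix[ix] + data
    w = 0
    ix = data[ix] + 19 * data
    data = 17 * 31 // r
    ix = ix * r
    data = data + 17
    r = data > 34
    ix = data * w
    return r

def apply(r, data, w):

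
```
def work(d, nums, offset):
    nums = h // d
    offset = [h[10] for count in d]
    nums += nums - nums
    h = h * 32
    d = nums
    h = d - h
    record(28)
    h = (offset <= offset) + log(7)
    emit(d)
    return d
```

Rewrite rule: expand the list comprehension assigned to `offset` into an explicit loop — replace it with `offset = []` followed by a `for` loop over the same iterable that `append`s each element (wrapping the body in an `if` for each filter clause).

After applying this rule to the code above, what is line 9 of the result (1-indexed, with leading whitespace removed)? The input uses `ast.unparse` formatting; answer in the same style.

Transformed code:
def work(d, nums, offset):
    nums = h // d
    offset = []
    for count in d:
        offset.append(h[10])
    nums += nums - nums
    h = h * 32
    d = nums
    h = d - h
    record(28)
    h = (offset <= offset) + log(7)
    emit(d)
    return d

h = d - h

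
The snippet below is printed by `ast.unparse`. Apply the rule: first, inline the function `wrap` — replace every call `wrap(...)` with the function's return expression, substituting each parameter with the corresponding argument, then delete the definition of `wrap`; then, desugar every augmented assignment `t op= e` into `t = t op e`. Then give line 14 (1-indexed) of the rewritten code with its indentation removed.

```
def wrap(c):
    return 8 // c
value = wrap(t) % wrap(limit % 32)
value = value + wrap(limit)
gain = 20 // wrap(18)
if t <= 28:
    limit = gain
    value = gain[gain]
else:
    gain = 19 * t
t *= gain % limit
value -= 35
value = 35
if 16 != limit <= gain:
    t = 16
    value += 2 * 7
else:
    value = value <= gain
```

value = value + 2 * 7

Transformed code:
value = 8 // t % (8 // (limit % 32))
value = value + 8 // limit
gain = 20 // (8 // 18)
if t <= 28:
    limit = gain
    value = gain[gain]
else:
    gain = 19 * t
t = t * (gain % limit)
value = value - 35
value = 35
if 16 != limit <= gain:
    t = 16
    value = value + 2 * 7
else:
    value = value <= gain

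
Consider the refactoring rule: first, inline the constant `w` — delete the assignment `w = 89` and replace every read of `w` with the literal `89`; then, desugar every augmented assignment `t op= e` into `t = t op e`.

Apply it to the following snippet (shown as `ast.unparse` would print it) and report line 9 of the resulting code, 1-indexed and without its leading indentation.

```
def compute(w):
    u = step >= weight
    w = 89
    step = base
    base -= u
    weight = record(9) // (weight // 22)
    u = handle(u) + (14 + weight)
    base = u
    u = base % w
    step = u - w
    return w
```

Transformed code:
def compute(w):
    u = step >= weight
    step = base
    base = base - u
    weight = record(9) // (weight // 22)
    u = handle(u) + (14 + weight)
    base = u
    u = base % 89
    step = u - 89
    return 89

step = u - 89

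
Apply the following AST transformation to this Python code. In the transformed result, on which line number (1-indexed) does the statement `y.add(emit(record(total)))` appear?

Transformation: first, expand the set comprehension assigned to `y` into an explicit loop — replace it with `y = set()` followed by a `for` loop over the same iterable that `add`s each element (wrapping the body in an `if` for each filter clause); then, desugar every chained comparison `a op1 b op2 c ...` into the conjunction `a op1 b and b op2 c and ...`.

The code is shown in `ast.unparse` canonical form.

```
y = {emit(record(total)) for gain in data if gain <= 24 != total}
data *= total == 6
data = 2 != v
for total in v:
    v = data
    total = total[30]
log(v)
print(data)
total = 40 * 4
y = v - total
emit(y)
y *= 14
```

4

Transformed code:
y = set()
for gain in data:
    if gain <= 24 and 24 != total:
        y.add(emit(record(total)))
data *= total == 6
data = 2 != v
for total in v:
    v = data
    total = total[30]
log(v)
print(data)
total = 40 * 4
y = v - total
emit(y)
y *= 14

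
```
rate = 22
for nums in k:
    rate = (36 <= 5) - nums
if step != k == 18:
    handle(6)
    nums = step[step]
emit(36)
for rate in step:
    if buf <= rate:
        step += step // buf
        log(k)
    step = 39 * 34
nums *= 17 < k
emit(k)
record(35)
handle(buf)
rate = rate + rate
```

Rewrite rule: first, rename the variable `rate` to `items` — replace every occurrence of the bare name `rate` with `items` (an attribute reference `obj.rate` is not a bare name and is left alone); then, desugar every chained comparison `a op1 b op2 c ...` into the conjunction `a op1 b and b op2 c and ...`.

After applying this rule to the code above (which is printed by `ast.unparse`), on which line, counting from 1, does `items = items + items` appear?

Transformed code:
items = 22
for nums in k:
    items = (36 <= 5) - nums
if step != k and k == 18:
    handle(6)
    nums = step[step]
emit(36)
for items in step:
    if buf <= items:
        step += step // buf
        log(k)
    step = 39 * 34
nums *= 17 < k
emit(k)
record(35)
handle(buf)
items = items + items

17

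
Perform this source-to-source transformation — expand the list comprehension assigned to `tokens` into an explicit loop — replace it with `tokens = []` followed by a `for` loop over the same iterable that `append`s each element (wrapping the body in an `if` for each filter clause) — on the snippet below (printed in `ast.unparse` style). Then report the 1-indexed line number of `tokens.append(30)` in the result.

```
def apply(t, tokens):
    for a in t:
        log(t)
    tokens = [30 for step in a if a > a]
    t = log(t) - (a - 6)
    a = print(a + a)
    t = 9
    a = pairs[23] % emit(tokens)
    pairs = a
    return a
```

7

Transformed code:
def apply(t, tokens):
    for a in t:
        log(t)
    tokens = []
    for step in a:
        if a > a:
            tokens.append(30)
    t = log(t) - (a - 6)
    a = print(a + a)
    t = 9
    a = pairs[23] % emit(tokens)
    pairs = a
    return a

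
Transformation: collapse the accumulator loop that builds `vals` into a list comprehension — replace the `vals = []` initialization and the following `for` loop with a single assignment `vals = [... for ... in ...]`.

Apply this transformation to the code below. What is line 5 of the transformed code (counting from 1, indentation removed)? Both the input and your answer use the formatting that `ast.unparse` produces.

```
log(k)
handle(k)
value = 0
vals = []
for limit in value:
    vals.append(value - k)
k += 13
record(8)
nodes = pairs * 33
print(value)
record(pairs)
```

Transformed code:
log(k)
handle(k)
value = 0
vals = [value - k for limit in value]
k += 13
record(8)
nodes = pairs * 33
print(value)
record(pairs)

k += 13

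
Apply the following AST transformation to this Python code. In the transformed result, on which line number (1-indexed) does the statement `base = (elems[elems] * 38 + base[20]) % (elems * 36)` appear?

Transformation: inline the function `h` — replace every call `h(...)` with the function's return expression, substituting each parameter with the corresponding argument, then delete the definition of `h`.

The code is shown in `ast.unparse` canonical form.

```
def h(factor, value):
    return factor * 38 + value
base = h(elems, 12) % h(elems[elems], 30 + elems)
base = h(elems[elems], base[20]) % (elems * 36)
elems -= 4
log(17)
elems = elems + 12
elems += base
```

2

Transformed code:
base = (elems * 38 + 12) % (elems[elems] * 38 + (30 + elems))
base = (elems[elems] * 38 + base[20]) % (elems * 36)
elems -= 4
log(17)
elems = elems + 12
elems += base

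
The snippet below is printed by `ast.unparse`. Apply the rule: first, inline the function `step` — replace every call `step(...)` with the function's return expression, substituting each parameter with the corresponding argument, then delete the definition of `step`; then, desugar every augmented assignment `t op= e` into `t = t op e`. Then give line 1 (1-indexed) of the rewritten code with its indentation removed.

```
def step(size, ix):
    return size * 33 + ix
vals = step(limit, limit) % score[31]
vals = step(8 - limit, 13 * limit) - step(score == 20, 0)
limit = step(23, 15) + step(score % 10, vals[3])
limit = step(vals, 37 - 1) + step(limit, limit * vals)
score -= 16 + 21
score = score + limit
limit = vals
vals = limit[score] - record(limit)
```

Transformed code:
vals = (limit * 33 + limit) % score[31]
vals = (8 - limit) * 33 + 13 * limit - ((score == 20) * 33 + 0)
limit = 23 * 33 + 15 + (score % 10 * 33 + vals[3])
limit = vals * 33 + (37 - 1) + (limit * 33 + limit * vals)
score = score - (16 + 21)
score = score + limit
limit = vals
vals = limit[score] - record(limit)

vals = (limit * 33 + limit) % score[31]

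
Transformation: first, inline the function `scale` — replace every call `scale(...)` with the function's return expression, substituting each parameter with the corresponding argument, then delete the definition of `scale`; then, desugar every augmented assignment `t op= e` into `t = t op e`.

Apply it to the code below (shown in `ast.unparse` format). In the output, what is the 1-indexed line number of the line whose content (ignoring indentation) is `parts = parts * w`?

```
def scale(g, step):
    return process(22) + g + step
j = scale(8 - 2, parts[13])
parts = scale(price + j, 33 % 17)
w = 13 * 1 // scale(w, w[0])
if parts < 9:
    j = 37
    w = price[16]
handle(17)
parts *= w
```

Transformed code:
j = process(22) + (8 - 2) + parts[13]
parts = process(22) + (price + j) + 33 % 17
w = 13 * 1 // (process(22) + w + w[0])
if parts < 9:
    j = 37
    w = price[16]
handle(17)
parts = parts * w

8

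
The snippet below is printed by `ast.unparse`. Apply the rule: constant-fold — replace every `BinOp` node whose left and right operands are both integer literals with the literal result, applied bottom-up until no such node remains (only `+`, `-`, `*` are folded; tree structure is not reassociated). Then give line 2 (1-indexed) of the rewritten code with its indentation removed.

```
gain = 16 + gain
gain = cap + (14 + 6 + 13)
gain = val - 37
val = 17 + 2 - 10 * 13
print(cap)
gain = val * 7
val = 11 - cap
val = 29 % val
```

Transformed code:
gain = 16 + gain
gain = cap + 33
gain = val - 37
val = -111
print(cap)
gain = val * 7
val = 11 - cap
val = 29 % val

gain = cap + 33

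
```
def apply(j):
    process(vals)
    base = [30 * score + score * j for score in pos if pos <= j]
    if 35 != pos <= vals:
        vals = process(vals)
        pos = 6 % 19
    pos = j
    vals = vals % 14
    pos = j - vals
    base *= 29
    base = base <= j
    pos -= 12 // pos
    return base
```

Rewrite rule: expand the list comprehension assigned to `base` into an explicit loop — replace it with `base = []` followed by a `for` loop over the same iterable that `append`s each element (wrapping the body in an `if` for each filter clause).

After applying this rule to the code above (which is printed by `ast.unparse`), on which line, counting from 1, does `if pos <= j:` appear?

5

Transformed code:
def apply(j):
    process(vals)
    base = []
    for score in pos:
        if pos <= j:
            base.append(30 * score + score * j)
    if 35 != pos <= vals:
        vals = process(vals)
        pos = 6 % 19
    pos = j
    vals = vals % 14
    pos = j - vals
    base *= 29
    base = base <= j
    pos -= 12 // pos
    return base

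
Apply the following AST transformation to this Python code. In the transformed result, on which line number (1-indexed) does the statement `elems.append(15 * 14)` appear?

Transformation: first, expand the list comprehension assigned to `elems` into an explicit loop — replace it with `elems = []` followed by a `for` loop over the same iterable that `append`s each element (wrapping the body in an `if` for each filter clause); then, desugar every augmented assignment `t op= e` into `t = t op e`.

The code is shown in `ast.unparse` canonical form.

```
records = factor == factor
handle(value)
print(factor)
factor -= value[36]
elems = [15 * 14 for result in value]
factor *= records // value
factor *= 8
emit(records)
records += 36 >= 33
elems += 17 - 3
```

Transformed code:
records = factor == factor
handle(value)
print(factor)
factor = factor - value[36]
elems = []
for result in value:
    elems.append(15 * 14)
factor = factor * (records // value)
factor = factor * 8
emit(records)
records = records + (36 >= 33)
elems = elems + (17 - 3)

7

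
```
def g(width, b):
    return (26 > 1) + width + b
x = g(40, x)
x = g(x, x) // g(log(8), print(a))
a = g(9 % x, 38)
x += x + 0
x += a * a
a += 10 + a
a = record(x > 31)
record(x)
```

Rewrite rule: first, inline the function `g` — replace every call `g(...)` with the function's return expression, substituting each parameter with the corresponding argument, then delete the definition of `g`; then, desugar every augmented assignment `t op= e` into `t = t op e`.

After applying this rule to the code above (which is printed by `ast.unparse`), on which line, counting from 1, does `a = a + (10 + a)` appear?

Transformed code:
x = (26 > 1) + 40 + x
x = ((26 > 1) + x + x) // ((26 > 1) + log(8) + print(a))
a = (26 > 1) + 9 % x + 38
x = x + (x + 0)
x = x + a * a
a = a + (10 + a)
a = record(x > 31)
record(x)

6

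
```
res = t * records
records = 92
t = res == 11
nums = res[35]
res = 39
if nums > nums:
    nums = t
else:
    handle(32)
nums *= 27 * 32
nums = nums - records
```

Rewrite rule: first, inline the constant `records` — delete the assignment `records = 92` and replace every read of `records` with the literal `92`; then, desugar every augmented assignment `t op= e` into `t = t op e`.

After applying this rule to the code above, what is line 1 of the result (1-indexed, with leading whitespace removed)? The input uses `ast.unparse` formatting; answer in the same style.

Transformed code:
res = t * 92
t = res == 11
nums = res[35]
res = 39
if nums > nums:
    nums = t
else:
    handle(32)
nums = nums * (27 * 32)
nums = nums - 92

res = t * 92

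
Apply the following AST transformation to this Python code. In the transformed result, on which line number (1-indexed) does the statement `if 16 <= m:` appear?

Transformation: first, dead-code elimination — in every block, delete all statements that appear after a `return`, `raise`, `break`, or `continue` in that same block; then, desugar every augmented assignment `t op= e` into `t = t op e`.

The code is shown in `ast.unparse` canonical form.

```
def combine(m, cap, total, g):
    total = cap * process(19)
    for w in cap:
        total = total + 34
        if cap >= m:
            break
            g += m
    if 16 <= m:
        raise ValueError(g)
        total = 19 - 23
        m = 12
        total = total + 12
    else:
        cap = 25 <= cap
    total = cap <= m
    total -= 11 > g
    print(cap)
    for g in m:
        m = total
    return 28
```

Transformed code:
def combine(m, cap, total, g):
    total = cap * process(19)
    for w in cap:
        total = total + 34
        if cap >= m:
            break
    if 16 <= m:
        raise ValueError(g)
    else:
        cap = 25 <= cap
    total = cap <= m
    total = total - (11 > g)
    print(cap)
    for g in m:
        m = total
    return 28

7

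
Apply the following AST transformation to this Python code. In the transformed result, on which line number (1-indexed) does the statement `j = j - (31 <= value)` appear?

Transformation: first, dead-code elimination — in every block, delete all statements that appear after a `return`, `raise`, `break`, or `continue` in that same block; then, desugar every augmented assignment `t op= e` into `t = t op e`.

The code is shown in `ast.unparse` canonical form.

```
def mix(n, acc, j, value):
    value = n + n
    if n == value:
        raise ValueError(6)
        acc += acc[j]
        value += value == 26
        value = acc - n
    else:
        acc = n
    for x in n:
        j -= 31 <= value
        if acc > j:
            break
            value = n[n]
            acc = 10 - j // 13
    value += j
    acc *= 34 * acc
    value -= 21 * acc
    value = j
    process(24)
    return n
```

Transformed code:
def mix(n, acc, j, value):
    value = n + n
    if n == value:
        raise ValueError(6)
    else:
        acc = n
    for x in n:
        j = j - (31 <= value)
        if acc > j:
            break
    value = value + j
    acc = acc * (34 * acc)
    value = value - 21 * acc
    value = j
    process(24)
    return n

8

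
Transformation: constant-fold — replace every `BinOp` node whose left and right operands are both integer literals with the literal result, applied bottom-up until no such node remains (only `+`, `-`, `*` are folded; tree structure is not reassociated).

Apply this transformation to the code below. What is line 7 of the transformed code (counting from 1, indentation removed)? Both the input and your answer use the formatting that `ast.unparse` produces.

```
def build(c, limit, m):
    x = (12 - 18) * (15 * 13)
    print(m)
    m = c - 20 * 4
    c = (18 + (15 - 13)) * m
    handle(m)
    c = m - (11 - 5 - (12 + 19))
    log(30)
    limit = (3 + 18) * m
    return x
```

c = m - -25

Transformed code:
def build(c, limit, m):
    x = -1170
    print(m)
    m = c - 80
    c = 20 * m
    handle(m)
    c = m - -25
    log(30)
    limit = 21 * m
    return x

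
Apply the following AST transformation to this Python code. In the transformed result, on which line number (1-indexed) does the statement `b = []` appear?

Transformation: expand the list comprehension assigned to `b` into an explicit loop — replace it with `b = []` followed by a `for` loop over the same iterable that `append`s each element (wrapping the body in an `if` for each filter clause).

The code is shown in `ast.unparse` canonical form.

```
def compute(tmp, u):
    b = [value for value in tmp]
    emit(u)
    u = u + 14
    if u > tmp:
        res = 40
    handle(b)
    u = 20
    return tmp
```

Transformed code:
def compute(tmp, u):
    b = []
    for value in tmp:
        b.append(value)
    emit(u)
    u = u + 14
    if u > tmp:
        res = 40
    handle(b)
    u = 20
    return tmp

2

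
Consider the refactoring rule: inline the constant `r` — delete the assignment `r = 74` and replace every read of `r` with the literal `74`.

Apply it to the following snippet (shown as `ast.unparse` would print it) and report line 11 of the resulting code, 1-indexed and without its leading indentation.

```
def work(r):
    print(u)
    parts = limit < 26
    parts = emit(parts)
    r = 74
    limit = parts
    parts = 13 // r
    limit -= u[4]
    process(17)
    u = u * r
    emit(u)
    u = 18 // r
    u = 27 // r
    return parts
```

Transformed code:
def work(r):
    print(u)
    parts = limit < 26
    parts = emit(parts)
    limit = parts
    parts = 13 // 74
    limit -= u[4]
    process(17)
    u = u * 74
    emit(u)
    u = 18 // 74
    u = 27 // 74
    return parts

u = 18 // 74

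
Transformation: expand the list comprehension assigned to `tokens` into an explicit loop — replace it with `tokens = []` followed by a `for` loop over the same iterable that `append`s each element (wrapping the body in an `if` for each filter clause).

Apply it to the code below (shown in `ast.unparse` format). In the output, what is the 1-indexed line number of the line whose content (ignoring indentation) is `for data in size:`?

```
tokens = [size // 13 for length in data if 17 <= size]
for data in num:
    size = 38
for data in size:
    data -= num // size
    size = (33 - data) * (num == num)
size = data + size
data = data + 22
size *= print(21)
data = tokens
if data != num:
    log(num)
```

Transformed code:
tokens = []
for length in data:
    if 17 <= size:
        tokens.append(size // 13)
for data in num:
    size = 38
for data in size:
    data -= num // size
    size = (33 - data) * (num == num)
size = data + size
data = data + 22
size *= print(21)
data = tokens
if data != num:
    log(num)

7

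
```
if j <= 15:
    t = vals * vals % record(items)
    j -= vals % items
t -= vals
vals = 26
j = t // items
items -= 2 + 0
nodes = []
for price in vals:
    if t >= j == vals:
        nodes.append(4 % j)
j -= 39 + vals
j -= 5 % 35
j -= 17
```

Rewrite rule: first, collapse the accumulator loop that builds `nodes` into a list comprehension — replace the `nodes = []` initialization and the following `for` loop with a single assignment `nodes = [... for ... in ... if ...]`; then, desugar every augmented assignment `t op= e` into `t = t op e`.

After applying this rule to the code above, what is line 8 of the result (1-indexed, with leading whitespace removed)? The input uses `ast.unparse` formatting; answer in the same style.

nodes = [4 % j for price in vals if t >= j == vals]

Transformed code:
if j <= 15:
    t = vals * vals % record(items)
    j = j - vals % items
t = t - vals
vals = 26
j = t // items
items = items - (2 + 0)
nodes = [4 % j for price in vals if t >= j == vals]
j = j - (39 + vals)
j = j - 5 % 35
j = j - 17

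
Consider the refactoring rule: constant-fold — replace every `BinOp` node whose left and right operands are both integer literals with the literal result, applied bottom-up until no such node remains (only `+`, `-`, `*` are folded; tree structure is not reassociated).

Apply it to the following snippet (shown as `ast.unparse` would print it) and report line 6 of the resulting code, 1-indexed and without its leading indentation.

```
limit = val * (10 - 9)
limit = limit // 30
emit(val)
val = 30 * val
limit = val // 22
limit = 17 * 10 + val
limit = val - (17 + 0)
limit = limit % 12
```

Transformed code:
limit = val * 1
limit = limit // 30
emit(val)
val = 30 * val
limit = val // 22
limit = 170 + val
limit = val - 17
limit = limit % 12

limit = 170 + val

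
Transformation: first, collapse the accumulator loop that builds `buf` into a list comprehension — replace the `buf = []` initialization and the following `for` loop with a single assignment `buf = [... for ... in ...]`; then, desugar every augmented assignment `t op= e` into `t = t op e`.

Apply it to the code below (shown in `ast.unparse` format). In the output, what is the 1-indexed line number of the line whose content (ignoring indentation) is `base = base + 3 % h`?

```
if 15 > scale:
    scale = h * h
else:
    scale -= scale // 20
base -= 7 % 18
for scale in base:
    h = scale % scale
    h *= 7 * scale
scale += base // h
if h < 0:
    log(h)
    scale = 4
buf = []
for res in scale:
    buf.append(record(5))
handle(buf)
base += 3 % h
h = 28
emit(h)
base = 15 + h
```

15

Transformed code:
if 15 > scale:
    scale = h * h
else:
    scale = scale - scale // 20
base = base - 7 % 18
for scale in base:
    h = scale % scale
    h = h * (7 * scale)
scale = scale + base // h
if h < 0:
    log(h)
    scale = 4
buf = [record(5) for res in scale]
handle(buf)
base = base + 3 % h
h = 28
emit(h)
base = 15 + h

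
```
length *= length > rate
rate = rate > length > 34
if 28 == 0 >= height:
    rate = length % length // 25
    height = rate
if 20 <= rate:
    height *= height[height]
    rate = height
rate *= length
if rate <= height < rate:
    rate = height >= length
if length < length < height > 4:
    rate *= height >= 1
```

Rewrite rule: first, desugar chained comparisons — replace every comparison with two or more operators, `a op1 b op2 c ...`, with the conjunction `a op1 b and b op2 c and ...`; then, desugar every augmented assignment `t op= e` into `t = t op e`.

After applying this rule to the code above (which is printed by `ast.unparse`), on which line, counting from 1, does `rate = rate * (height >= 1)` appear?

13

Transformed code:
length = length * (length > rate)
rate = rate > length and length > 34
if 28 == 0 and 0 >= height:
    rate = length % length // 25
    height = rate
if 20 <= rate:
    height = height * height[height]
    rate = height
rate = rate * length
if rate <= height and height < rate:
    rate = height >= length
if length < length and length < height and (height > 4):
    rate = rate * (height >= 1)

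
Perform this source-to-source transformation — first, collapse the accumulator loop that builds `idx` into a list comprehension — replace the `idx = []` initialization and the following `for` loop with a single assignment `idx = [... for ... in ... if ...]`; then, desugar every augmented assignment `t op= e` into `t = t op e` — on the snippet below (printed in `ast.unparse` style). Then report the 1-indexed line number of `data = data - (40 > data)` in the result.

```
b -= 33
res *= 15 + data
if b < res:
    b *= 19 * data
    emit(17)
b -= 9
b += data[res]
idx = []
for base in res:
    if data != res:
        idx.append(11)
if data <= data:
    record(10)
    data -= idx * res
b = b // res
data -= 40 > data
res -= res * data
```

Transformed code:
b = b - 33
res = res * (15 + data)
if b < res:
    b = b * (19 * data)
    emit(17)
b = b - 9
b = b + data[res]
idx = [11 for base in res if data != res]
if data <= data:
    record(10)
    data = data - idx * res
b = b // res
data = data - (40 > data)
res = res - res * data

13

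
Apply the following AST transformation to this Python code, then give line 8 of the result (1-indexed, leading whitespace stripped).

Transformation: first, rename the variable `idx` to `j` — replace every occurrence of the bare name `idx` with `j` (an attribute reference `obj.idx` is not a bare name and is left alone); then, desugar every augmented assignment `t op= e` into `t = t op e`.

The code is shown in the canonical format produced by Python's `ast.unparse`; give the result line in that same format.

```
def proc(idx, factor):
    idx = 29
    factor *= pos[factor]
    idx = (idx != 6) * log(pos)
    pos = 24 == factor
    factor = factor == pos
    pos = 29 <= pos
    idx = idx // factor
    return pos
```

j = j // factor

Transformed code:
def proc(j, factor):
    j = 29
    factor = factor * pos[factor]
    j = (j != 6) * log(pos)
    pos = 24 == factor
    factor = factor == pos
    pos = 29 <= pos
    j = j // factor
    return pos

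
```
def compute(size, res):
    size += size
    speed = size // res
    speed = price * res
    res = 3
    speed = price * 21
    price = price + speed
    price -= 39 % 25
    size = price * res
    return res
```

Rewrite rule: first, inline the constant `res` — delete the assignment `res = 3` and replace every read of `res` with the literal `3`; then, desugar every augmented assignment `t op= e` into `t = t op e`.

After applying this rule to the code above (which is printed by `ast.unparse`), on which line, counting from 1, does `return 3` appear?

9

Transformed code:
def compute(size, res):
    size = size + size
    speed = size // 3
    speed = price * 3
    speed = price * 21
    price = price + speed
    price = price - 39 % 25
    size = price * 3
    return 3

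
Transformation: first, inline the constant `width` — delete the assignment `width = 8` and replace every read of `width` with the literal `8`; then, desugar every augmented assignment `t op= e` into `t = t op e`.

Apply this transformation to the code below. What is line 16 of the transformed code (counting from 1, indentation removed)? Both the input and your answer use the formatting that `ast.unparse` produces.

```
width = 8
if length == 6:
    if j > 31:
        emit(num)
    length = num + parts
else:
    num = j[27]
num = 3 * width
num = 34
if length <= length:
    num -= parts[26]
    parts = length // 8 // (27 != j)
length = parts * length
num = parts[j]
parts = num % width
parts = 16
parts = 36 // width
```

parts = 36 // 8

Transformed code:
if length == 6:
    if j > 31:
        emit(num)
    length = num + parts
else:
    num = j[27]
num = 3 * 8
num = 34
if length <= length:
    num = num - parts[26]
    parts = length // 8 // (27 != j)
length = parts * length
num = parts[j]
parts = num % 8
parts = 16
parts = 36 // 8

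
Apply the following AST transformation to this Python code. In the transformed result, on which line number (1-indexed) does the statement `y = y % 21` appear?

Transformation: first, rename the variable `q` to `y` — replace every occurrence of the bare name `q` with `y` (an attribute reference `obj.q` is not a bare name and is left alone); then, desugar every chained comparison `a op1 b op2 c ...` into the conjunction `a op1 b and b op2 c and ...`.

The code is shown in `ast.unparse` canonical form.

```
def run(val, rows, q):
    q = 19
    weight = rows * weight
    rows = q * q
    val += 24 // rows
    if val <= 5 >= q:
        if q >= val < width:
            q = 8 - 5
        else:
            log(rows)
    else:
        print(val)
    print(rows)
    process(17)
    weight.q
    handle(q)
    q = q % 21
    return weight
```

17

Transformed code:
def run(val, rows, y):
    y = 19
    weight = rows * weight
    rows = y * y
    val += 24 // rows
    if val <= 5 and 5 >= y:
        if y >= val and val < width:
            y = 8 - 5
        else:
            log(rows)
    else:
        print(val)
    print(rows)
    process(17)
    weight.q
    handle(y)
    y = y % 21
    return weight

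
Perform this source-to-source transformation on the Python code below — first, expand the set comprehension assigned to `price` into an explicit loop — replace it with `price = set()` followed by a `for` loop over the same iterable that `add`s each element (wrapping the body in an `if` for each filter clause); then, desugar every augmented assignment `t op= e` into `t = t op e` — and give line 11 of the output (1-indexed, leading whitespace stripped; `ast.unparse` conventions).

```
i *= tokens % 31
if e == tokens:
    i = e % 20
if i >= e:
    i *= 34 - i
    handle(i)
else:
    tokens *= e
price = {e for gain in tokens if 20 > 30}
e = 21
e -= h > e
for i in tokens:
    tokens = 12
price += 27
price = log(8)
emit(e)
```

Transformed code:
i = i * (tokens % 31)
if e == tokens:
    i = e % 20
if i >= e:
    i = i * (34 - i)
    handle(i)
else:
    tokens = tokens * e
price = set()
for gain in tokens:
    if 20 > 30:
        price.add(e)
e = 21
e = e - (h > e)
for i in tokens:
    tokens = 12
price = price + 27
price = log(8)
emit(e)

if 20 > 30:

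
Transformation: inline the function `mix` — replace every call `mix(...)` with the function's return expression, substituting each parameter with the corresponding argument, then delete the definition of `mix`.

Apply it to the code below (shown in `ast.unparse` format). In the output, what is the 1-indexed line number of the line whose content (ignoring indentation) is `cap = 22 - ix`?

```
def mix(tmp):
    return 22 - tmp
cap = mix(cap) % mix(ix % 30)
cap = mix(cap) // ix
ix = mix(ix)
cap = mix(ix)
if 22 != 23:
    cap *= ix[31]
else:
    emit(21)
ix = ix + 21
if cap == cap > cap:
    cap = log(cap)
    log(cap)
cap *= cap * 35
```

Transformed code:
cap = (22 - cap) % (22 - ix % 30)
cap = (22 - cap) // ix
ix = 22 - ix
cap = 22 - ix
if 22 != 23:
    cap *= ix[31]
else:
    emit(21)
ix = ix + 21
if cap == cap > cap:
    cap = log(cap)
    log(cap)
cap *= cap * 35

4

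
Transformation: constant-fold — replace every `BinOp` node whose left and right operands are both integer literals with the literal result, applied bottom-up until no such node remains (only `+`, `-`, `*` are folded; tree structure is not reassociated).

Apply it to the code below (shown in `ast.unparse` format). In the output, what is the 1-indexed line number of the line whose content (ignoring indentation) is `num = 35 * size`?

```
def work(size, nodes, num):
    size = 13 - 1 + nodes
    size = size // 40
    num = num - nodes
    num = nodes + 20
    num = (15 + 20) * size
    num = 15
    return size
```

6

Transformed code:
def work(size, nodes, num):
    size = 12 + nodes
    size = size // 40
    num = num - nodes
    num = nodes + 20
    num = 35 * size
    num = 15
    return size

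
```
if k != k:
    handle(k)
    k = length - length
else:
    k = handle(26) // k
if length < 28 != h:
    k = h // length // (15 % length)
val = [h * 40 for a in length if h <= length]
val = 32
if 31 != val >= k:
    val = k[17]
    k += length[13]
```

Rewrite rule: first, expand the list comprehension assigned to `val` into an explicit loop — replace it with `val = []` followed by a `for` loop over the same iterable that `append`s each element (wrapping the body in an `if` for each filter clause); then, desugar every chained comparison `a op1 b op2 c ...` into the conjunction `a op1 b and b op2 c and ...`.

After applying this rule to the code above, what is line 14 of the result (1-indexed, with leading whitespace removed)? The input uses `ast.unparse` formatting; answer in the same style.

val = k[17]

Transformed code:
if k != k:
    handle(k)
    k = length - length
else:
    k = handle(26) // k
if length < 28 and 28 != h:
    k = h // length // (15 % length)
val = []
for a in length:
    if h <= length:
        val.append(h * 40)
val = 32
if 31 != val and val >= k:
    val = k[17]
    k += length[13]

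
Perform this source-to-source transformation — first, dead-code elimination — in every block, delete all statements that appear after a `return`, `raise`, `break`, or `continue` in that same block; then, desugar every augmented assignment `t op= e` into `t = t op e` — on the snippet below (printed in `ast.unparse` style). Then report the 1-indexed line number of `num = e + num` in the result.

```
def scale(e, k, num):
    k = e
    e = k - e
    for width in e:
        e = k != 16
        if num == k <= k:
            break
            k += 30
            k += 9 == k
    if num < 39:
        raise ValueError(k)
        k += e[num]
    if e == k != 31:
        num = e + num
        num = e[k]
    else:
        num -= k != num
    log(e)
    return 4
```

Transformed code:
def scale(e, k, num):
    k = e
    e = k - e
    for width in e:
        e = k != 16
        if num == k <= k:
            break
    if num < 39:
        raise ValueError(k)
    if e == k != 31:
        num = e + num
        num = e[k]
    else:
        num = num - (k != num)
    log(e)
    return 4

11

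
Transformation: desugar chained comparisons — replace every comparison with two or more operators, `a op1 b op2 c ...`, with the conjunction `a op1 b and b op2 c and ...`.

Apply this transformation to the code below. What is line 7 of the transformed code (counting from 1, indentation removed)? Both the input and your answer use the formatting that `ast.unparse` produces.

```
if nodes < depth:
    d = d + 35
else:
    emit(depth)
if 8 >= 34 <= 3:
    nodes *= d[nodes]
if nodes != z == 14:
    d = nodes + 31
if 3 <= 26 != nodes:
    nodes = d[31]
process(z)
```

Transformed code:
if nodes < depth:
    d = d + 35
else:
    emit(depth)
if 8 >= 34 and 34 <= 3:
    nodes *= d[nodes]
if nodes != z and z == 14:
    d = nodes + 31
if 3 <= 26 and 26 != nodes:
    nodes = d[31]
process(z)

if nodes != z and z == 14:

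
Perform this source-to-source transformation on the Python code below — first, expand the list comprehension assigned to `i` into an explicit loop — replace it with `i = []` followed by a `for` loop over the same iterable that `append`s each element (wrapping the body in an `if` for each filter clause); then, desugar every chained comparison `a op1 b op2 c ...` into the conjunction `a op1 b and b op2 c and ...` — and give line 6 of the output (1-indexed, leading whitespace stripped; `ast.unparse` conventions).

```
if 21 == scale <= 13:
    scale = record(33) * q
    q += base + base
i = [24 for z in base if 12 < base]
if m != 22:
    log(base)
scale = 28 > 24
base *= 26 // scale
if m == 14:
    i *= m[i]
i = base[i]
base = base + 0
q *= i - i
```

if 12 < base:

Transformed code:
if 21 == scale and scale <= 13:
    scale = record(33) * q
    q += base + base
i = []
for z in base:
    if 12 < base:
        i.append(24)
if m != 22:
    log(base)
scale = 28 > 24
base *= 26 // scale
if m == 14:
    i *= m[i]
i = base[i]
base = base + 0
q *= i - i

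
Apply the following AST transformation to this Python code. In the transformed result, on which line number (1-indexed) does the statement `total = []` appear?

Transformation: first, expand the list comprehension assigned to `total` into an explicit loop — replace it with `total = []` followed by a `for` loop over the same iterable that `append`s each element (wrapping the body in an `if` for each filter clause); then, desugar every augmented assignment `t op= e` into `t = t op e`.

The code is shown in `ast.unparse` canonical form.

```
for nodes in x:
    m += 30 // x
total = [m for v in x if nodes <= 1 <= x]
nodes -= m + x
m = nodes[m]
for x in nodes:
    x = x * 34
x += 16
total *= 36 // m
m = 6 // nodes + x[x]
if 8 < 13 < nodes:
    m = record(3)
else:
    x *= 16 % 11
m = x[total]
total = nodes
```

3

Transformed code:
for nodes in x:
    m = m + 30 // x
total = []
for v in x:
    if nodes <= 1 <= x:
        total.append(m)
nodes = nodes - (m + x)
m = nodes[m]
for x in nodes:
    x = x * 34
x = x + 16
total = total * (36 // m)
m = 6 // nodes + x[x]
if 8 < 13 < nodes:
    m = record(3)
else:
    x = x * (16 % 11)
m = x[total]
total = nodes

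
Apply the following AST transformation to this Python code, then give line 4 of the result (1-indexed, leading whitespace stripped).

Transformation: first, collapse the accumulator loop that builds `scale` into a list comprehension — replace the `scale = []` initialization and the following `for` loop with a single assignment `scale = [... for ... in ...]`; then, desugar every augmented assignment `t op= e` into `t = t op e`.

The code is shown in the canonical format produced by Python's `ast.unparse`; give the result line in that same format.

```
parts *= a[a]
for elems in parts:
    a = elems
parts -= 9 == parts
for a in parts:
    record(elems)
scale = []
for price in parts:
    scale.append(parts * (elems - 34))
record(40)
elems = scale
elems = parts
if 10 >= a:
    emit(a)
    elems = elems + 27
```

Transformed code:
parts = parts * a[a]
for elems in parts:
    a = elems
parts = parts - (9 == parts)
for a in parts:
    record(elems)
scale = [parts * (elems - 34) for price in parts]
record(40)
elems = scale
elems = parts
if 10 >= a:
    emit(a)
    elems = elems + 27

parts = parts - (9 == parts)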